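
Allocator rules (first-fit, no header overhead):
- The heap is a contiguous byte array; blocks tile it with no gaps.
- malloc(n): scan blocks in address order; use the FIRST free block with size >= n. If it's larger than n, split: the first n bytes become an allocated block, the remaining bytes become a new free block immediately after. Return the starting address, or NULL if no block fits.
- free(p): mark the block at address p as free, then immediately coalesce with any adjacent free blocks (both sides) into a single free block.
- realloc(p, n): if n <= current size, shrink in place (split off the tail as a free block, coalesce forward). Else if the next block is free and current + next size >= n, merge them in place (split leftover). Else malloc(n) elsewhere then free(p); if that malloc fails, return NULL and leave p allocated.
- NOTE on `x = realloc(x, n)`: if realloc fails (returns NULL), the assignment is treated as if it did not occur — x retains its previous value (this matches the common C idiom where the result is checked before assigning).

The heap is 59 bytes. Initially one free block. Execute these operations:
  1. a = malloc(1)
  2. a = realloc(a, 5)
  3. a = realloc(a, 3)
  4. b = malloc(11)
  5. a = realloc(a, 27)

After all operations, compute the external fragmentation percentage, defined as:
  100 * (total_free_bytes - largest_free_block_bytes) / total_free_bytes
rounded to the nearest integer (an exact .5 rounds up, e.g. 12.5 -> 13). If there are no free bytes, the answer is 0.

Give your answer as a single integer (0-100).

Answer: 14

Derivation:
Op 1: a = malloc(1) -> a = 0; heap: [0-0 ALLOC][1-58 FREE]
Op 2: a = realloc(a, 5) -> a = 0; heap: [0-4 ALLOC][5-58 FREE]
Op 3: a = realloc(a, 3) -> a = 0; heap: [0-2 ALLOC][3-58 FREE]
Op 4: b = malloc(11) -> b = 3; heap: [0-2 ALLOC][3-13 ALLOC][14-58 FREE]
Op 5: a = realloc(a, 27) -> a = 14; heap: [0-2 FREE][3-13 ALLOC][14-40 ALLOC][41-58 FREE]
Free blocks: [3 18] total_free=21 largest=18 -> 100*(21-18)/21 = 300/21 ≈ 14.286 -> rounds to 14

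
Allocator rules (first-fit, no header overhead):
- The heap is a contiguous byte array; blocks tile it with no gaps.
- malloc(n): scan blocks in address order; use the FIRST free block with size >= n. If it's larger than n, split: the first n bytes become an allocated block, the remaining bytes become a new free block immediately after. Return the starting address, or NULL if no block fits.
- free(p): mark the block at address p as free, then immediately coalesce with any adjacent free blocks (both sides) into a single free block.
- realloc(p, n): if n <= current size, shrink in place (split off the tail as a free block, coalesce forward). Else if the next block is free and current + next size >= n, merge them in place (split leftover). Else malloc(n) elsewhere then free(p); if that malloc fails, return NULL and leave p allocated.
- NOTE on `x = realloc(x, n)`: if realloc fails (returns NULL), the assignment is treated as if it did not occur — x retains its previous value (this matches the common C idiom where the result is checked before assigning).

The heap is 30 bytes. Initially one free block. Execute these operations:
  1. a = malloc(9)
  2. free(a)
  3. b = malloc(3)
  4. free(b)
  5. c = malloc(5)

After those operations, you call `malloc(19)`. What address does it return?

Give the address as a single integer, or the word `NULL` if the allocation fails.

Answer: 5

Derivation:
Op 1: a = malloc(9) -> a = 0; heap: [0-8 ALLOC][9-29 FREE]
Op 2: free(a) -> (freed a); heap: [0-29 FREE]
Op 3: b = malloc(3) -> b = 0; heap: [0-2 ALLOC][3-29 FREE]
Op 4: free(b) -> (freed b); heap: [0-29 FREE]
Op 5: c = malloc(5) -> c = 0; heap: [0-4 ALLOC][5-29 FREE]
malloc(19): first-fit scan over [0-4 ALLOC][5-29 FREE] -> 5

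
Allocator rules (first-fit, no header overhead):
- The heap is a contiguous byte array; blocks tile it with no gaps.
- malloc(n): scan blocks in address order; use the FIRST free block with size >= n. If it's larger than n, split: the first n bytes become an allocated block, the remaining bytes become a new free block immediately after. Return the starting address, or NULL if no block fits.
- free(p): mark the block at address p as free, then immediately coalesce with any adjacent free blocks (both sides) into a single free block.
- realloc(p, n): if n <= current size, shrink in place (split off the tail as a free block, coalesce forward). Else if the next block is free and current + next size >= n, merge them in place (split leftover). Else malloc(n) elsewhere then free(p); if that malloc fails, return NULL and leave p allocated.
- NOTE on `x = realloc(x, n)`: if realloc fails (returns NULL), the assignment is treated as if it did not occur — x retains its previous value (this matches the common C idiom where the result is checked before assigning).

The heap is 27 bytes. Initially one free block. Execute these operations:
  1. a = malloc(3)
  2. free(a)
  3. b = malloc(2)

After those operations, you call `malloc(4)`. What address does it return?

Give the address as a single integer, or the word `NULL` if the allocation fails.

Answer: 2

Derivation:
Op 1: a = malloc(3) -> a = 0; heap: [0-2 ALLOC][3-26 FREE]
Op 2: free(a) -> (freed a); heap: [0-26 FREE]
Op 3: b = malloc(2) -> b = 0; heap: [0-1 ALLOC][2-26 FREE]
malloc(4): first-fit scan over [0-1 ALLOC][2-26 FREE] -> 2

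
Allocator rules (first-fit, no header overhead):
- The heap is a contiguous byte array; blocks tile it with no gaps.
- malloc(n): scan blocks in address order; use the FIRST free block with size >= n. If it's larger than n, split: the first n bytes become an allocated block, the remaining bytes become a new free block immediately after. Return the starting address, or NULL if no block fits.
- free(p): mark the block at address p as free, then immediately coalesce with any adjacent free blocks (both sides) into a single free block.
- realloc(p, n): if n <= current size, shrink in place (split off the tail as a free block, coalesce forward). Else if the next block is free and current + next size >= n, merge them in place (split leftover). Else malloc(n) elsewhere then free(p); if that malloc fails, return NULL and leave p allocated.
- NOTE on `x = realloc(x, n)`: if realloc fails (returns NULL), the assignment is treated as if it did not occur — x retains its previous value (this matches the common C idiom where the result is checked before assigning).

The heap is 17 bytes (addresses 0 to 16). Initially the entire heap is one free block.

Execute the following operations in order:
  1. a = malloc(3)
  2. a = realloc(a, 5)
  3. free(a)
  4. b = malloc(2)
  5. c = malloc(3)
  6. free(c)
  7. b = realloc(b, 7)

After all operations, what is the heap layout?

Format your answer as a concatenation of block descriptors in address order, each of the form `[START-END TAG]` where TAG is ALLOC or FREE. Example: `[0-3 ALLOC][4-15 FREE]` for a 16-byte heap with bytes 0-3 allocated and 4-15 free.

Answer: [0-6 ALLOC][7-16 FREE]

Derivation:
Op 1: a = malloc(3) -> a = 0; heap: [0-2 ALLOC][3-16 FREE]
Op 2: a = realloc(a, 5) -> a = 0; heap: [0-4 ALLOC][5-16 FREE]
Op 3: free(a) -> (freed a); heap: [0-16 FREE]
Op 4: b = malloc(2) -> b = 0; heap: [0-1 ALLOC][2-16 FREE]
Op 5: c = malloc(3) -> c = 2; heap: [0-1 ALLOC][2-4 ALLOC][5-16 FREE]
Op 6: free(c) -> (freed c); heap: [0-1 ALLOC][2-16 FREE]
Op 7: b = realloc(b, 7) -> b = 0; heap: [0-6 ALLOC][7-16 FREE]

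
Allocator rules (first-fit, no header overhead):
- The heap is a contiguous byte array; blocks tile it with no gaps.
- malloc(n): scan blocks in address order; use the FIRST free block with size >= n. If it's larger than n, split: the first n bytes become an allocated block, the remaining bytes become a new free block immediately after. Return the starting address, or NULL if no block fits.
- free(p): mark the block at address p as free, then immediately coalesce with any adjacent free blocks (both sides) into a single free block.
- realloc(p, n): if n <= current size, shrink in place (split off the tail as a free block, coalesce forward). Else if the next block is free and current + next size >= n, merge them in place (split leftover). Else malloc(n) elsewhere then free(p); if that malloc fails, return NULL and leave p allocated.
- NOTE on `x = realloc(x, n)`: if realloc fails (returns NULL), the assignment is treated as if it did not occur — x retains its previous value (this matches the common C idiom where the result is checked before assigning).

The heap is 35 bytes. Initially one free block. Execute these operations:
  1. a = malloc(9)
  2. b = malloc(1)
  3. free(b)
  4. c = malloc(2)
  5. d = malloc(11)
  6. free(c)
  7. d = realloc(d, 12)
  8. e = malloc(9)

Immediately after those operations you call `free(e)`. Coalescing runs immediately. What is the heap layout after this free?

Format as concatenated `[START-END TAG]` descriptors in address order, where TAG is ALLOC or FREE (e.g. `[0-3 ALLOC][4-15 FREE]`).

Op 1: a = malloc(9) -> a = 0; heap: [0-8 ALLOC][9-34 FREE]
Op 2: b = malloc(1) -> b = 9; heap: [0-8 ALLOC][9-9 ALLOC][10-34 FREE]
Op 3: free(b) -> (freed b); heap: [0-8 ALLOC][9-34 FREE]
Op 4: c = malloc(2) -> c = 9; heap: [0-8 ALLOC][9-10 ALLOC][11-34 FREE]
Op 5: d = malloc(11) -> d = 11; heap: [0-8 ALLOC][9-10 ALLOC][11-21 ALLOC][22-34 FREE]
Op 6: free(c) -> (freed c); heap: [0-8 ALLOC][9-10 FREE][11-21 ALLOC][22-34 FREE]
Op 7: d = realloc(d, 12) -> d = 11; heap: [0-8 ALLOC][9-10 FREE][11-22 ALLOC][23-34 FREE]
Op 8: e = malloc(9) -> e = 23; heap: [0-8 ALLOC][9-10 FREE][11-22 ALLOC][23-31 ALLOC][32-34 FREE]
free(e): e = 23 -> block [23-31 ALLOC]; mark free, coalesce with adjacent free neighbors -> [0-8 ALLOC][9-10 FREE][11-22 ALLOC][23-34 FREE]

Answer: [0-8 ALLOC][9-10 FREE][11-22 ALLOC][23-34 FREE]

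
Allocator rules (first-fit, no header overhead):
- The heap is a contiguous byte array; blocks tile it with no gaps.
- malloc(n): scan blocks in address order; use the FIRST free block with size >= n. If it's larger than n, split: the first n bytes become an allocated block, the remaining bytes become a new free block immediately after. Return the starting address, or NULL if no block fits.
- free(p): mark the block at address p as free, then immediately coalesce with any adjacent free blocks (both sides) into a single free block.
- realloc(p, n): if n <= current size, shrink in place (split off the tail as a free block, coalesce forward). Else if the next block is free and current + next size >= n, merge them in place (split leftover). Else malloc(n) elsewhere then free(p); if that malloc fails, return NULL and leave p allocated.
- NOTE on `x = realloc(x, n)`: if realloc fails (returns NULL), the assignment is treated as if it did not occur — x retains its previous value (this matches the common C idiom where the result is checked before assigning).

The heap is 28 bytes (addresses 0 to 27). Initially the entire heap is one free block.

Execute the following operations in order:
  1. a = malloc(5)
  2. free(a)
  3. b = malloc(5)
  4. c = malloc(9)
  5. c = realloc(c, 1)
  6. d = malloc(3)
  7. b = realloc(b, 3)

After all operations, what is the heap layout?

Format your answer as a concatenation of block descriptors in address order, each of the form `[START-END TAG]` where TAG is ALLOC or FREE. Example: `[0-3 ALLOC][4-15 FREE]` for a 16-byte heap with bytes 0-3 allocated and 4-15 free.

Op 1: a = malloc(5) -> a = 0; heap: [0-4 ALLOC][5-27 FREE]
Op 2: free(a) -> (freed a); heap: [0-27 FREE]
Op 3: b = malloc(5) -> b = 0; heap: [0-4 ALLOC][5-27 FREE]
Op 4: c = malloc(9) -> c = 5; heap: [0-4 ALLOC][5-13 ALLOC][14-27 FREE]
Op 5: c = realloc(c, 1) -> c = 5; heap: [0-4 ALLOC][5-5 ALLOC][6-27 FREE]
Op 6: d = malloc(3) -> d = 6; heap: [0-4 ALLOC][5-5 ALLOC][6-8 ALLOC][9-27 FREE]
Op 7: b = realloc(b, 3) -> b = 0; heap: [0-2 ALLOC][3-4 FREE][5-5 ALLOC][6-8 ALLOC][9-27 FREE]

Answer: [0-2 ALLOC][3-4 FREE][5-5 ALLOC][6-8 ALLOC][9-27 FREE]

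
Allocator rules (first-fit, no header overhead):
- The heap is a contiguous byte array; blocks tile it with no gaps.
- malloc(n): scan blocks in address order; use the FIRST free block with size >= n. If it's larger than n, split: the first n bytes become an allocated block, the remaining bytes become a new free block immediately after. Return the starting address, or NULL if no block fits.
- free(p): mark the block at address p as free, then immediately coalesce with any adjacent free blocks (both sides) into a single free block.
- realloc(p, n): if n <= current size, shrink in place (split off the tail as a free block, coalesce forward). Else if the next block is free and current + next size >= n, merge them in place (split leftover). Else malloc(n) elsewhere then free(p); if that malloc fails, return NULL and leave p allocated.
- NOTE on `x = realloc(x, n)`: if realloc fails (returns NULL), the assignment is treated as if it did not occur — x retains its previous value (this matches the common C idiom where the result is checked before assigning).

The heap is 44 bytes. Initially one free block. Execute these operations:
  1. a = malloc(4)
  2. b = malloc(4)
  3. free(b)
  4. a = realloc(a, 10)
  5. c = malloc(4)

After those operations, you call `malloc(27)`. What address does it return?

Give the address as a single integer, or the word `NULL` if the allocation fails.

Answer: 14

Derivation:
Op 1: a = malloc(4) -> a = 0; heap: [0-3 ALLOC][4-43 FREE]
Op 2: b = malloc(4) -> b = 4; heap: [0-3 ALLOC][4-7 ALLOC][8-43 FREE]
Op 3: free(b) -> (freed b); heap: [0-3 ALLOC][4-43 FREE]
Op 4: a = realloc(a, 10) -> a = 0; heap: [0-9 ALLOC][10-43 FREE]
Op 5: c = malloc(4) -> c = 10; heap: [0-9 ALLOC][10-13 ALLOC][14-43 FREE]
malloc(27): first-fit scan over [0-9 ALLOC][10-13 ALLOC][14-43 FREE] -> 14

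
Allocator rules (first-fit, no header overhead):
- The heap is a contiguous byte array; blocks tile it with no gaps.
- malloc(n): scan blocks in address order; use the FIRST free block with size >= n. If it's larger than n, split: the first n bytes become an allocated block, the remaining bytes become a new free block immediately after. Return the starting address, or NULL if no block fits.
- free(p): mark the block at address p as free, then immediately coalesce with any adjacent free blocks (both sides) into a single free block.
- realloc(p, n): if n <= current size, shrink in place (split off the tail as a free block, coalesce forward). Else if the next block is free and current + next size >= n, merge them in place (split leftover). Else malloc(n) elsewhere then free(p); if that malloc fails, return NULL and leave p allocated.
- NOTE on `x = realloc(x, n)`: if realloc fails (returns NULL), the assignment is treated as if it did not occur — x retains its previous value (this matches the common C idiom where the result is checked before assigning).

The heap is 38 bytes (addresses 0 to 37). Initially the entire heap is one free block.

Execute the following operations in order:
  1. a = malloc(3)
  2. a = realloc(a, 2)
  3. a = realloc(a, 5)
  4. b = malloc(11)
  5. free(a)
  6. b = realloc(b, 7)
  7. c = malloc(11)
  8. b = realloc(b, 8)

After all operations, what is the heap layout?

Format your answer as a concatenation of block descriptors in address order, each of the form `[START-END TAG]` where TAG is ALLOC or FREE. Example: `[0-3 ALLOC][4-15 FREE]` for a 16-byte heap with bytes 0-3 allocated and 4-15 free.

Op 1: a = malloc(3) -> a = 0; heap: [0-2 ALLOC][3-37 FREE]
Op 2: a = realloc(a, 2) -> a = 0; heap: [0-1 ALLOC][2-37 FREE]
Op 3: a = realloc(a, 5) -> a = 0; heap: [0-4 ALLOC][5-37 FREE]
Op 4: b = malloc(11) -> b = 5; heap: [0-4 ALLOC][5-15 ALLOC][16-37 FREE]
Op 5: free(a) -> (freed a); heap: [0-4 FREE][5-15 ALLOC][16-37 FREE]
Op 6: b = realloc(b, 7) -> b = 5; heap: [0-4 FREE][5-11 ALLOC][12-37 FREE]
Op 7: c = malloc(11) -> c = 12; heap: [0-4 FREE][5-11 ALLOC][12-22 ALLOC][23-37 FREE]
Op 8: b = realloc(b, 8) -> b = 23; heap: [0-11 FREE][12-22 ALLOC][23-30 ALLOC][31-37 FREE]

Answer: [0-11 FREE][12-22 ALLOC][23-30 ALLOC][31-37 FREE]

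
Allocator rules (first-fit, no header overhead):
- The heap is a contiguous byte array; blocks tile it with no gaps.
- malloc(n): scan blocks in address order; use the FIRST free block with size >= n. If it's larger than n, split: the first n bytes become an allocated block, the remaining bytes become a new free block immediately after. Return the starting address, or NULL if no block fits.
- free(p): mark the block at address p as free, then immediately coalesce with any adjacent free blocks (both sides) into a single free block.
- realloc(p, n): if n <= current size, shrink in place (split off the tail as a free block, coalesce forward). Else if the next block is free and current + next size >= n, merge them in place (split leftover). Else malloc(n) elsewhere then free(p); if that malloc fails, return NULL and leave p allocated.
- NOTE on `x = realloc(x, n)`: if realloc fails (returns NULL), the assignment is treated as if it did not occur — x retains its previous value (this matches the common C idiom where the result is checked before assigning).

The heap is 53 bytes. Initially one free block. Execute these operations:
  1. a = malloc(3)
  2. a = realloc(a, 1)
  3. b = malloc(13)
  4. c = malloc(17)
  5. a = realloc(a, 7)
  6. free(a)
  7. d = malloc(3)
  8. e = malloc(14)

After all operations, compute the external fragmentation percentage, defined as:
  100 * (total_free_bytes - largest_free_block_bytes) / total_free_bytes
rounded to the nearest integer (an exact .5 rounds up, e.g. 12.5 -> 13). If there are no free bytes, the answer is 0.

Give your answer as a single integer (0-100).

Op 1: a = malloc(3) -> a = 0; heap: [0-2 ALLOC][3-52 FREE]
Op 2: a = realloc(a, 1) -> a = 0; heap: [0-0 ALLOC][1-52 FREE]
Op 3: b = malloc(13) -> b = 1; heap: [0-0 ALLOC][1-13 ALLOC][14-52 FREE]
Op 4: c = malloc(17) -> c = 14; heap: [0-0 ALLOC][1-13 ALLOC][14-30 ALLOC][31-52 FREE]
Op 5: a = realloc(a, 7) -> a = 31; heap: [0-0 FREE][1-13 ALLOC][14-30 ALLOC][31-37 ALLOC][38-52 FREE]
Op 6: free(a) -> (freed a); heap: [0-0 FREE][1-13 ALLOC][14-30 ALLOC][31-52 FREE]
Op 7: d = malloc(3) -> d = 31; heap: [0-0 FREE][1-13 ALLOC][14-30 ALLOC][31-33 ALLOC][34-52 FREE]
Op 8: e = malloc(14) -> e = 34; heap: [0-0 FREE][1-13 ALLOC][14-30 ALLOC][31-33 ALLOC][34-47 ALLOC][48-52 FREE]
Free blocks: [1 5] total_free=6 largest=5 -> 100*(6-5)/6 = 100/6 ≈ 16.667 -> rounds to 17

Answer: 17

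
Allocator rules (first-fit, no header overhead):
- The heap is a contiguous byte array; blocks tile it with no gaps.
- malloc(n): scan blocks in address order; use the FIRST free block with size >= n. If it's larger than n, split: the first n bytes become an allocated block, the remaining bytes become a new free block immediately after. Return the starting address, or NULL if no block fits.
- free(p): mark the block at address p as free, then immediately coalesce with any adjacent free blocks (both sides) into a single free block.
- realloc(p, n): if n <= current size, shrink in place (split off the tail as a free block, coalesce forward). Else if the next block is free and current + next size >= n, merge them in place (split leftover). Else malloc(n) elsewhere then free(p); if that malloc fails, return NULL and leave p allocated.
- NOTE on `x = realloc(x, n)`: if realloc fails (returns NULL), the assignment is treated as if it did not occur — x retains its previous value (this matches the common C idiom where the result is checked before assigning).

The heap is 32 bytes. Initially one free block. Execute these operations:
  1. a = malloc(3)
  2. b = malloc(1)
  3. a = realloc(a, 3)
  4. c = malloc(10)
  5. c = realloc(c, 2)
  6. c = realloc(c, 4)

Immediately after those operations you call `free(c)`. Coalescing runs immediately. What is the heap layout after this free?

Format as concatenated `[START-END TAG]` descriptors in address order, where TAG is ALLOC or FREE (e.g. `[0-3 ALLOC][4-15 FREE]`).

Answer: [0-2 ALLOC][3-3 ALLOC][4-31 FREE]

Derivation:
Op 1: a = malloc(3) -> a = 0; heap: [0-2 ALLOC][3-31 FREE]
Op 2: b = malloc(1) -> b = 3; heap: [0-2 ALLOC][3-3 ALLOC][4-31 FREE]
Op 3: a = realloc(a, 3) -> a = 0; heap: [0-2 ALLOC][3-3 ALLOC][4-31 FREE]
Op 4: c = malloc(10) -> c = 4; heap: [0-2 ALLOC][3-3 ALLOC][4-13 ALLOC][14-31 FREE]
Op 5: c = realloc(c, 2) -> c = 4; heap: [0-2 ALLOC][3-3 ALLOC][4-5 ALLOC][6-31 FREE]
Op 6: c = realloc(c, 4) -> c = 4; heap: [0-2 ALLOC][3-3 ALLOC][4-7 ALLOC][8-31 FREE]
free(c): c = 4 -> block [4-7 ALLOC]; mark free, coalesce with adjacent free neighbors -> [0-2 ALLOC][3-3 ALLOC][4-31 FREE]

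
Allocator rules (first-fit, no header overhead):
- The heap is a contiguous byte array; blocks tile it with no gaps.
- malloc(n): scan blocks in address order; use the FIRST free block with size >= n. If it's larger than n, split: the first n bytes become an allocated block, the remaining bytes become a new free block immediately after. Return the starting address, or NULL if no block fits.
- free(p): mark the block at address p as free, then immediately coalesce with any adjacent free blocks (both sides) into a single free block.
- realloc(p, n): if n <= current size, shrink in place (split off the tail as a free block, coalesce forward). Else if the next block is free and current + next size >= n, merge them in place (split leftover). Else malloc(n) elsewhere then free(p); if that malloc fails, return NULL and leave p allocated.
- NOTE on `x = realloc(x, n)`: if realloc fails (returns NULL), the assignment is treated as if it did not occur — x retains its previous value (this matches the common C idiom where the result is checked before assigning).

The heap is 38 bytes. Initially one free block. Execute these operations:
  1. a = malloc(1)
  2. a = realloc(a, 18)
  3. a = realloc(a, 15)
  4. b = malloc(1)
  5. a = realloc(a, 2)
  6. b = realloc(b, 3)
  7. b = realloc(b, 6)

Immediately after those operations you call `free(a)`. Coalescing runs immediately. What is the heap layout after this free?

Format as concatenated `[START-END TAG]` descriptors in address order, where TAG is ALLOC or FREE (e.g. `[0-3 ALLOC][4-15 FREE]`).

Answer: [0-14 FREE][15-20 ALLOC][21-37 FREE]

Derivation:
Op 1: a = malloc(1) -> a = 0; heap: [0-0 ALLOC][1-37 FREE]
Op 2: a = realloc(a, 18) -> a = 0; heap: [0-17 ALLOC][18-37 FREE]
Op 3: a = realloc(a, 15) -> a = 0; heap: [0-14 ALLOC][15-37 FREE]
Op 4: b = malloc(1) -> b = 15; heap: [0-14 ALLOC][15-15 ALLOC][16-37 FREE]
Op 5: a = realloc(a, 2) -> a = 0; heap: [0-1 ALLOC][2-14 FREE][15-15 ALLOC][16-37 FREE]
Op 6: b = realloc(b, 3) -> b = 15; heap: [0-1 ALLOC][2-14 FREE][15-17 ALLOC][18-37 FREE]
Op 7: b = realloc(b, 6) -> b = 15; heap: [0-1 ALLOC][2-14 FREE][15-20 ALLOC][21-37 FREE]
free(a): a = 0 -> block [0-1 ALLOC]; mark free, coalesce with adjacent free neighbors -> [0-14 FREE][15-20 ALLOC][21-37 FREE]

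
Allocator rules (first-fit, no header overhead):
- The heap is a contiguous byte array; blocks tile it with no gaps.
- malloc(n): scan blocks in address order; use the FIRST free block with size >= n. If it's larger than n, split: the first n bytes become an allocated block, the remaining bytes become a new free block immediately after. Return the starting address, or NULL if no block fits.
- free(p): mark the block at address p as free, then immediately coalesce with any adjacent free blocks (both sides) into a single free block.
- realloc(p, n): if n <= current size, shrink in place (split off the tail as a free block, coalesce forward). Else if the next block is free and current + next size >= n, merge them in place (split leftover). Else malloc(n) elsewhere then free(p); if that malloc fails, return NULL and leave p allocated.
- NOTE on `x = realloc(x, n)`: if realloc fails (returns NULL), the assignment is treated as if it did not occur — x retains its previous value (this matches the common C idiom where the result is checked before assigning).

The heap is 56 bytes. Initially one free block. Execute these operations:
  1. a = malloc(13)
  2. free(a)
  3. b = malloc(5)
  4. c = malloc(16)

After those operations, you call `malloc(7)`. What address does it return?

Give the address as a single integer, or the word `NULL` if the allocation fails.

Op 1: a = malloc(13) -> a = 0; heap: [0-12 ALLOC][13-55 FREE]
Op 2: free(a) -> (freed a); heap: [0-55 FREE]
Op 3: b = malloc(5) -> b = 0; heap: [0-4 ALLOC][5-55 FREE]
Op 4: c = malloc(16) -> c = 5; heap: [0-4 ALLOC][5-20 ALLOC][21-55 FREE]
malloc(7): first-fit scan over [0-4 ALLOC][5-20 ALLOC][21-55 FREE] -> 21

Answer: 21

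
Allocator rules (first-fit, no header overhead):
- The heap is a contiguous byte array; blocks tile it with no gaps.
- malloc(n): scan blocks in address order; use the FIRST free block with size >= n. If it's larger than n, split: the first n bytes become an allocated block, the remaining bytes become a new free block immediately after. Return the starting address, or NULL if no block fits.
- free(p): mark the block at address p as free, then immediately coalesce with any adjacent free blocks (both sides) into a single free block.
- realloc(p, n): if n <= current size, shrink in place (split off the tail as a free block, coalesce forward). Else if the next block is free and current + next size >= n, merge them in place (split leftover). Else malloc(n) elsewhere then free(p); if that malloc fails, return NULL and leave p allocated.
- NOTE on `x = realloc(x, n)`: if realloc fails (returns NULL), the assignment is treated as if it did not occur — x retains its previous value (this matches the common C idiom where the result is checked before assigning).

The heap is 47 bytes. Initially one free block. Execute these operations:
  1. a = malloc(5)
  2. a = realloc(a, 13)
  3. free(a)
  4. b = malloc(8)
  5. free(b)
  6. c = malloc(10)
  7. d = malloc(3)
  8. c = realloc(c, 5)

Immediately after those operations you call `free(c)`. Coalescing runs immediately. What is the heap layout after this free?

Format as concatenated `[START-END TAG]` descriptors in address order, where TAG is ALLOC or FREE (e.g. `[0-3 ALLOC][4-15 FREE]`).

Answer: [0-9 FREE][10-12 ALLOC][13-46 FREE]

Derivation:
Op 1: a = malloc(5) -> a = 0; heap: [0-4 ALLOC][5-46 FREE]
Op 2: a = realloc(a, 13) -> a = 0; heap: [0-12 ALLOC][13-46 FREE]
Op 3: free(a) -> (freed a); heap: [0-46 FREE]
Op 4: b = malloc(8) -> b = 0; heap: [0-7 ALLOC][8-46 FREE]
Op 5: free(b) -> (freed b); heap: [0-46 FREE]
Op 6: c = malloc(10) -> c = 0; heap: [0-9 ALLOC][10-46 FREE]
Op 7: d = malloc(3) -> d = 10; heap: [0-9 ALLOC][10-12 ALLOC][13-46 FREE]
Op 8: c = realloc(c, 5) -> c = 0; heap: [0-4 ALLOC][5-9 FREE][10-12 ALLOC][13-46 FREE]
free(c): c = 0 -> block [0-4 ALLOC]; mark free, coalesce with adjacent free neighbors -> [0-9 FREE][10-12 ALLOC][13-46 FREE]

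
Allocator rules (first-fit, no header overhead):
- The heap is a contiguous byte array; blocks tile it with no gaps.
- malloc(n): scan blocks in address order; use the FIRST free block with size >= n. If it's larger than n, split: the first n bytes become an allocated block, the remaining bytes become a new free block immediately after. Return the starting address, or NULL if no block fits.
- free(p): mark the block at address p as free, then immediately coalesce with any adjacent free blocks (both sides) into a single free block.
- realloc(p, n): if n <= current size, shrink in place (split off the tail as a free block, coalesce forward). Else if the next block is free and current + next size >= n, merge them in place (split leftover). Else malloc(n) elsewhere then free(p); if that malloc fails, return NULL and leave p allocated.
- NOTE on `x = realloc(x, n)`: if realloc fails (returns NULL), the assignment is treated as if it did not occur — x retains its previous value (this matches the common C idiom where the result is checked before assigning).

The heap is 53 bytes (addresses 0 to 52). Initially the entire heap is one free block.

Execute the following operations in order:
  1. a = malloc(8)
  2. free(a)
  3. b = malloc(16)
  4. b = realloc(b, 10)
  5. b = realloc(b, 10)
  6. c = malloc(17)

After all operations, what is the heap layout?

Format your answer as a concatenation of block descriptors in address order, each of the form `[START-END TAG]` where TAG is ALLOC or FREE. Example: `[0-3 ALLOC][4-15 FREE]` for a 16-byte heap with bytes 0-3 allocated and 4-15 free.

Op 1: a = malloc(8) -> a = 0; heap: [0-7 ALLOC][8-52 FREE]
Op 2: free(a) -> (freed a); heap: [0-52 FREE]
Op 3: b = malloc(16) -> b = 0; heap: [0-15 ALLOC][16-52 FREE]
Op 4: b = realloc(b, 10) -> b = 0; heap: [0-9 ALLOC][10-52 FREE]
Op 5: b = realloc(b, 10) -> b = 0; heap: [0-9 ALLOC][10-52 FREE]
Op 6: c = malloc(17) -> c = 10; heap: [0-9 ALLOC][10-26 ALLOC][27-52 FREE]

Answer: [0-9 ALLOC][10-26 ALLOC][27-52 FREE]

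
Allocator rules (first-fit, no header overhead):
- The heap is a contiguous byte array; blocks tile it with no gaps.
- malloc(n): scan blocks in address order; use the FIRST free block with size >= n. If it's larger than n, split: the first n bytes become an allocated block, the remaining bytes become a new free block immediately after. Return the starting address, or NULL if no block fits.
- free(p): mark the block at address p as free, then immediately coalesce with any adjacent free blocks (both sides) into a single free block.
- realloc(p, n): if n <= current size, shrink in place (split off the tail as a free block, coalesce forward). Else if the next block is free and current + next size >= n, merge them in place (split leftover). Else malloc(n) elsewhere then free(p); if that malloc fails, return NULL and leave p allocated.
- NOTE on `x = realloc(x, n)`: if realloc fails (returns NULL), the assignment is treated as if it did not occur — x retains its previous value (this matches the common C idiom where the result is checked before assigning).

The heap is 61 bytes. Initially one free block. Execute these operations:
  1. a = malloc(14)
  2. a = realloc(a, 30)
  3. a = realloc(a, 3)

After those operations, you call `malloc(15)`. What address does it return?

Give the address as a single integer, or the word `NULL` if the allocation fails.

Op 1: a = malloc(14) -> a = 0; heap: [0-13 ALLOC][14-60 FREE]
Op 2: a = realloc(a, 30) -> a = 0; heap: [0-29 ALLOC][30-60 FREE]
Op 3: a = realloc(a, 3) -> a = 0; heap: [0-2 ALLOC][3-60 FREE]
malloc(15): first-fit scan over [0-2 ALLOC][3-60 FREE] -> 3

Answer: 3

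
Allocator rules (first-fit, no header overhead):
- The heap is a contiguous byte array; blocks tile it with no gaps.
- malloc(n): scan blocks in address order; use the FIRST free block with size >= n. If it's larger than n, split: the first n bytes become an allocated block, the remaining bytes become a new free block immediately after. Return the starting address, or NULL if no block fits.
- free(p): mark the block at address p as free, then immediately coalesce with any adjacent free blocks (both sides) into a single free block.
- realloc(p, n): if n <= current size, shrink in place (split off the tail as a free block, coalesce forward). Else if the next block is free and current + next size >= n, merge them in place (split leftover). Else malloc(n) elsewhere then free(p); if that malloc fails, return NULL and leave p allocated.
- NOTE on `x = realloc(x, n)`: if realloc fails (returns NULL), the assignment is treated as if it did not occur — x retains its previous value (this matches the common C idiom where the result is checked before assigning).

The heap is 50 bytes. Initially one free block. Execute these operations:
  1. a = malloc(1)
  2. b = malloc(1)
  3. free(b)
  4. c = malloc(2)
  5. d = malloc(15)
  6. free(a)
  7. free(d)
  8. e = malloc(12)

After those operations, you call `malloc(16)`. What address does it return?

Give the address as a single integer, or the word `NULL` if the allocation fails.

Op 1: a = malloc(1) -> a = 0; heap: [0-0 ALLOC][1-49 FREE]
Op 2: b = malloc(1) -> b = 1; heap: [0-0 ALLOC][1-1 ALLOC][2-49 FREE]
Op 3: free(b) -> (freed b); heap: [0-0 ALLOC][1-49 FREE]
Op 4: c = malloc(2) -> c = 1; heap: [0-0 ALLOC][1-2 ALLOC][3-49 FREE]
Op 5: d = malloc(15) -> d = 3; heap: [0-0 ALLOC][1-2 ALLOC][3-17 ALLOC][18-49 FREE]
Op 6: free(a) -> (freed a); heap: [0-0 FREE][1-2 ALLOC][3-17 ALLOC][18-49 FREE]
Op 7: free(d) -> (freed d); heap: [0-0 FREE][1-2 ALLOC][3-49 FREE]
Op 8: e = malloc(12) -> e = 3; heap: [0-0 FREE][1-2 ALLOC][3-14 ALLOC][15-49 FREE]
malloc(16): first-fit scan over [0-0 FREE][1-2 ALLOC][3-14 ALLOC][15-49 FREE] -> 15

Answer: 15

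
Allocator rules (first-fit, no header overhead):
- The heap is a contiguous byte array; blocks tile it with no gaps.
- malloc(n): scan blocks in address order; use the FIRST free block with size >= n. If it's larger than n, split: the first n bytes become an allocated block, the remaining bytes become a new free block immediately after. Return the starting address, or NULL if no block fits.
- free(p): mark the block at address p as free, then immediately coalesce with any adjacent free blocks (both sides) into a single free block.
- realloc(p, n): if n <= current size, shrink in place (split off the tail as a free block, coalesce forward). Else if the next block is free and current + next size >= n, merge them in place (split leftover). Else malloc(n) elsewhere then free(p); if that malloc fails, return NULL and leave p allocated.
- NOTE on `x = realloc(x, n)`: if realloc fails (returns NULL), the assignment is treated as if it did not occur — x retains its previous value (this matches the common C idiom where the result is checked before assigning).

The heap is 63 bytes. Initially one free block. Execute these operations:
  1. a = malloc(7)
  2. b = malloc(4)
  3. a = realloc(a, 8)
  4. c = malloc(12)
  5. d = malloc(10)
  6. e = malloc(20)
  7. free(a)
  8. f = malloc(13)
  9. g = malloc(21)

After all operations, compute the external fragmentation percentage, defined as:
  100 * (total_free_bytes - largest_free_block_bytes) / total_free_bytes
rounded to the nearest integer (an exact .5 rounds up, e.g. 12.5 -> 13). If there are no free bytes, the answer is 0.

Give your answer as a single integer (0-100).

Answer: 53

Derivation:
Op 1: a = malloc(7) -> a = 0; heap: [0-6 ALLOC][7-62 FREE]
Op 2: b = malloc(4) -> b = 7; heap: [0-6 ALLOC][7-10 ALLOC][11-62 FREE]
Op 3: a = realloc(a, 8) -> a = 11; heap: [0-6 FREE][7-10 ALLOC][11-18 ALLOC][19-62 FREE]
Op 4: c = malloc(12) -> c = 19; heap: [0-6 FREE][7-10 ALLOC][11-18 ALLOC][19-30 ALLOC][31-62 FREE]
Op 5: d = malloc(10) -> d = 31; heap: [0-6 FREE][7-10 ALLOC][11-18 ALLOC][19-30 ALLOC][31-40 ALLOC][41-62 FREE]
Op 6: e = malloc(20) -> e = 41; heap: [0-6 FREE][7-10 ALLOC][11-18 ALLOC][19-30 ALLOC][31-40 ALLOC][41-60 ALLOC][61-62 FREE]
Op 7: free(a) -> (freed a); heap: [0-6 FREE][7-10 ALLOC][11-18 FREE][19-30 ALLOC][31-40 ALLOC][41-60 ALLOC][61-62 FREE]
Op 8: f = malloc(13) -> f = NULL; heap: [0-6 FREE][7-10 ALLOC][11-18 FREE][19-30 ALLOC][31-40 ALLOC][41-60 ALLOC][61-62 FREE]
Op 9: g = malloc(21) -> g = NULL; heap: [0-6 FREE][7-10 ALLOC][11-18 FREE][19-30 ALLOC][31-40 ALLOC][41-60 ALLOC][61-62 FREE]
Free blocks: [7 8 2] total_free=17 largest=8 -> 100*(17-8)/17 = 900/17 ≈ 52.941 -> rounds to 53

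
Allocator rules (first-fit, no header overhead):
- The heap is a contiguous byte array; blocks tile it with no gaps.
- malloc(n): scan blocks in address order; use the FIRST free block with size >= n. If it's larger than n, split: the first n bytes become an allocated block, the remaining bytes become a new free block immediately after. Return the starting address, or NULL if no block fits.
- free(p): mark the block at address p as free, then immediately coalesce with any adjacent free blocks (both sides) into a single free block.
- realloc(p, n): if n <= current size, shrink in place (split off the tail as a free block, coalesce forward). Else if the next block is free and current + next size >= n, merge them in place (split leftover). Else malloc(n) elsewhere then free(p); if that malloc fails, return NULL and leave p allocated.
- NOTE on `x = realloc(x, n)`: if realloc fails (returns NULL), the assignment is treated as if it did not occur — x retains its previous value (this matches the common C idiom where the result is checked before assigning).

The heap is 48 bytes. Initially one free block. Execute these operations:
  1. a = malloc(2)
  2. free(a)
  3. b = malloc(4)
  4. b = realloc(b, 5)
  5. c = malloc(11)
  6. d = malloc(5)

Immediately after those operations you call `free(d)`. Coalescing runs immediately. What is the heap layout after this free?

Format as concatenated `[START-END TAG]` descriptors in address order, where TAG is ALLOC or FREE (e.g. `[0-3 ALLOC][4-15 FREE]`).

Op 1: a = malloc(2) -> a = 0; heap: [0-1 ALLOC][2-47 FREE]
Op 2: free(a) -> (freed a); heap: [0-47 FREE]
Op 3: b = malloc(4) -> b = 0; heap: [0-3 ALLOC][4-47 FREE]
Op 4: b = realloc(b, 5) -> b = 0; heap: [0-4 ALLOC][5-47 FREE]
Op 5: c = malloc(11) -> c = 5; heap: [0-4 ALLOC][5-15 ALLOC][16-47 FREE]
Op 6: d = malloc(5) -> d = 16; heap: [0-4 ALLOC][5-15 ALLOC][16-20 ALLOC][21-47 FREE]
free(d): d = 16 -> block [16-20 ALLOC]; mark free, coalesce with adjacent free neighbors -> [0-4 ALLOC][5-15 ALLOC][16-47 FREE]

Answer: [0-4 ALLOC][5-15 ALLOC][16-47 FREE]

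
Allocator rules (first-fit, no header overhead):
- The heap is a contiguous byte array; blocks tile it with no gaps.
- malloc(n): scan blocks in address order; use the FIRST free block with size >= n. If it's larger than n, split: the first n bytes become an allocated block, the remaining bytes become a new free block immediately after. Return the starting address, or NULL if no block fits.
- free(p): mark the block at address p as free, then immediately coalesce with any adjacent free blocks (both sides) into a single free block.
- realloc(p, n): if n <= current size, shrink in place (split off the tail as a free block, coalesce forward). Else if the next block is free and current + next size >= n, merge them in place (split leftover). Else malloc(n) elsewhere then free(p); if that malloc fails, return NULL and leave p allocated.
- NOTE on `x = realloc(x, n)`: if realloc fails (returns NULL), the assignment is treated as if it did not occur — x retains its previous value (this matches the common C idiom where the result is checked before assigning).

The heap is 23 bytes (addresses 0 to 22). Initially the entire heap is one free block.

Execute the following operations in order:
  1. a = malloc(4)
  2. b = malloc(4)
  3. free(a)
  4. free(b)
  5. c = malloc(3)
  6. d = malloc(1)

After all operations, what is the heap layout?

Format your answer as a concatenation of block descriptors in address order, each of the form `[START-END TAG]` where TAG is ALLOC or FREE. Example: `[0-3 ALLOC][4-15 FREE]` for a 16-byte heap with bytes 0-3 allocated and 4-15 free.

Op 1: a = malloc(4) -> a = 0; heap: [0-3 ALLOC][4-22 FREE]
Op 2: b = malloc(4) -> b = 4; heap: [0-3 ALLOC][4-7 ALLOC][8-22 FREE]
Op 3: free(a) -> (freed a); heap: [0-3 FREE][4-7 ALLOC][8-22 FREE]
Op 4: free(b) -> (freed b); heap: [0-22 FREE]
Op 5: c = malloc(3) -> c = 0; heap: [0-2 ALLOC][3-22 FREE]
Op 6: d = malloc(1) -> d = 3; heap: [0-2 ALLOC][3-3 ALLOC][4-22 FREE]

Answer: [0-2 ALLOC][3-3 ALLOC][4-22 FREE]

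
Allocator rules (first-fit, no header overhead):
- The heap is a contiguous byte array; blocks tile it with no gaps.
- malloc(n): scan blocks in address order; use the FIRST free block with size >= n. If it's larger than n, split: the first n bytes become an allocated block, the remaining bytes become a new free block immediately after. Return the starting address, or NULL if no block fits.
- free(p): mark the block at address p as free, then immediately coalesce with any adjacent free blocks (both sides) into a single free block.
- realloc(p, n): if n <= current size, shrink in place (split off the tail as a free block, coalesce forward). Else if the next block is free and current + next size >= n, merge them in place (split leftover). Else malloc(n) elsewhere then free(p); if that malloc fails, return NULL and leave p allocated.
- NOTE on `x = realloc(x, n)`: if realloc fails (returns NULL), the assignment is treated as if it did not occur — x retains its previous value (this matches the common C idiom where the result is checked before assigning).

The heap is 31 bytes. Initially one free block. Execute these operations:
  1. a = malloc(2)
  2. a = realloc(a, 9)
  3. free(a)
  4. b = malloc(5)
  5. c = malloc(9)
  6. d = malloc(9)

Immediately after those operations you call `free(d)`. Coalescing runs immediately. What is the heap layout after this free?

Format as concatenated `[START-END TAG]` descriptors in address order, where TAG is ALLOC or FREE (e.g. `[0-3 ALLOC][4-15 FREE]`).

Op 1: a = malloc(2) -> a = 0; heap: [0-1 ALLOC][2-30 FREE]
Op 2: a = realloc(a, 9) -> a = 0; heap: [0-8 ALLOC][9-30 FREE]
Op 3: free(a) -> (freed a); heap: [0-30 FREE]
Op 4: b = malloc(5) -> b = 0; heap: [0-4 ALLOC][5-30 FREE]
Op 5: c = malloc(9) -> c = 5; heap: [0-4 ALLOC][5-13 ALLOC][14-30 FREE]
Op 6: d = malloc(9) -> d = 14; heap: [0-4 ALLOC][5-13 ALLOC][14-22 ALLOC][23-30 FREE]
free(d): d = 14 -> block [14-22 ALLOC]; mark free, coalesce with adjacent free neighbors -> [0-4 ALLOC][5-13 ALLOC][14-30 FREE]

Answer: [0-4 ALLOC][5-13 ALLOC][14-30 FREE]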